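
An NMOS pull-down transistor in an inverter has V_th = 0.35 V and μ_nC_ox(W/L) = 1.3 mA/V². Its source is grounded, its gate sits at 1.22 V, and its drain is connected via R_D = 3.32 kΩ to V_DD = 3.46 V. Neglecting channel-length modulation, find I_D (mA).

I_D = 0.492 mA

V_GS = V_G = 1.22 V, so V_ov = 1.22 − 0.35 = 0.87 V.
Assume saturation: I_D = ½ k_n V_ov² = 0.5 × 1.3 × 0.87² = 0.492 mA, giving V_DS = V_DD − I_D R_D = 3.46 − 0.492 × 3.32 = 1.83 V.
V_DS = 1.83 V ≥ V_ov = 0.87 V, confirming saturation.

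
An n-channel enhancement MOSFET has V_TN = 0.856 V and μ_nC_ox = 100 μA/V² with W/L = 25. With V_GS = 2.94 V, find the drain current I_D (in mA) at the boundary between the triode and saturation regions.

At the boundary V_DS = V_ov = V_GS − V_TN = 2.94 − 0.856 = 2.08 V.
k_n = μ_nC_ox · (W/L) = 2.5 mA/V².
I_D = ½ k_n V_ov² = 0.5 × 2.5 × 2.08² = 5.43 mA.

I_D = 5.43 mA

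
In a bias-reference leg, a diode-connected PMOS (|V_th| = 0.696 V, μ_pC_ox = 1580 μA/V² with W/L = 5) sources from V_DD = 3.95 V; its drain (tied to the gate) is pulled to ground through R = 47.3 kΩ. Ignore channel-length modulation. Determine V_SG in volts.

V_SG = 0.825 V

With gate tied to drain, V_SG = V_SD ≥ V_SG − |V_th|, so the device is in saturation.
k_p = μ_pC_ox · (W/L) = 7.9 mA/V².
KCL at the drain: ½ k_p (V_SG − |V_th|)² = (V_DD − V_SG)/R.
Let x = V_SG − 0.696. Then 187 x² + x − 3.254 = 0, giving x = 0.129 V (positive root), so V_SG = 0.825 V.
I_D = (V_DD − V_SG)/R = (3.95 − 0.825) / 47.3 = 0.0661 mA.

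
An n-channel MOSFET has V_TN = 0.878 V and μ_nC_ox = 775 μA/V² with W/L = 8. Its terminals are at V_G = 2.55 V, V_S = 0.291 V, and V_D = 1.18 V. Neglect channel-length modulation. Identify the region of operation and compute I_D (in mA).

V_GS = V_G − V_S = 2.55 − 0.291 = 2.26 V; V_DS = V_D − V_S = 1.18 − 0.291 = 0.889 V.
k_n = μ_nC_ox · (W/L) = 6.2 mA/V².
V_ov = V_GS − V_TN = 2.26 − 0.878 = 1.38 V.
Since V_DS = 0.889 V < V_ov = 1.38 V, the device is in the triode region.
I_D = k_n [V_ov · V_DS − ½ V_DS²] = 6.2 × [1.38 × 0.889 − 0.5 × 0.889²] = 5.16 mA.

Triode; I_D = 5.16 mA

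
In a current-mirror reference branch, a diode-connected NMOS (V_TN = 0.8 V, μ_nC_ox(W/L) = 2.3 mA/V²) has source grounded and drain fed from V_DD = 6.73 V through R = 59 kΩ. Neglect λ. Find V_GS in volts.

With gate tied to drain, V_GS = V_DS ≥ V_GS − V_TN, so the device is in saturation.
KCL at the drain: ½ k_n (V_GS − V_TN)² = (V_DD − V_GS)/R.
Let x = V_GS − 0.8. Then 67.8 x² + x − 5.93 = 0, giving x = 0.288 V (positive root), so V_GS = 1.09 V.
I_D = (V_DD − V_GS)/R = (6.73 − 1.09) / 59 = 0.0956 mA.

V_GS = 1.09 V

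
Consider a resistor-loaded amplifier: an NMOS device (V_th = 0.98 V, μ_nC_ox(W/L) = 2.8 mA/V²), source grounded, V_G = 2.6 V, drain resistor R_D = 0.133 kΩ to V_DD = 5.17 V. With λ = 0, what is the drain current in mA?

I_D = 3.67 mA

V_GS = V_G = 2.6 V, so V_ov = 2.6 − 0.98 = 1.62 V.
Assume saturation: I_D = ½ k_n V_ov² = 0.5 × 2.8 × 1.62² = 3.67 mA, giving V_DS = V_DD − I_D R_D = 5.17 − 3.67 × 0.133 = 4.68 V.
V_DS = 4.68 V ≥ V_ov = 1.62 V, confirming saturation.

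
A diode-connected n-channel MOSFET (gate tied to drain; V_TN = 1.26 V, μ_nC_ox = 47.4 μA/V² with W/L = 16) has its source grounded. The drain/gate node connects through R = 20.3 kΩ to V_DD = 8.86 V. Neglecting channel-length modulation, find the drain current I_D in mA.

With gate tied to drain, V_GS = V_DS ≥ V_GS − V_TN, so the device is in saturation.
k_n = μ_nC_ox · (W/L) = 0.7584 mA/V².
KCL at the drain: ½ k_n (V_GS − V_TN)² = (V_DD − V_GS)/R.
Let x = V_GS − 1.26. Then 7.7 x² + x − 7.6 = 0, giving x = 0.931 V (positive root), so V_GS = 2.19 V.
I_D = (V_DD − V_GS)/R = (8.86 − 2.19) / 20.3 = 0.329 mA.

I_D = 0.329 mA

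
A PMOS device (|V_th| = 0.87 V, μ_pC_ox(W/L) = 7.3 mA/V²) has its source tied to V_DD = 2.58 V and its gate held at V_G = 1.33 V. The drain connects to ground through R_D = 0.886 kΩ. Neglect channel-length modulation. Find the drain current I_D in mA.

V_SG = V_DD − V_G = 2.58 − 1.33 = 1.25 V, so V_ov = 1.25 − 0.87 = 0.38 V.
Assume saturation: I_D = ½ k_p V_ov² = 0.5 × 7.3 × 0.38² = 0.527 mA, giving V_SD = V_DD − I_D R_D = 2.58 − 0.527 × 0.886 = 2.11 V.
V_SD = 2.11 V ≥ V_ov = 0.38 V, confirming saturation.

I_D = 0.527 mA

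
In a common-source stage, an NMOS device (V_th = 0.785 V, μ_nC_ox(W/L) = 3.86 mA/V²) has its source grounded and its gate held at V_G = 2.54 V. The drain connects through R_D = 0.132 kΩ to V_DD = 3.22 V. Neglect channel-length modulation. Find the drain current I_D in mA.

I_D = 5.94 mA

V_GS = V_G = 2.54 V, so V_ov = 2.54 − 0.785 = 1.75 V.
Assume saturation: I_D = ½ k_n V_ov² = 0.5 × 3.86 × 1.75² = 5.94 mA, giving V_DS = V_DD − I_D R_D = 3.22 − 5.94 × 0.132 = 2.44 V.
V_DS = 2.44 V ≥ V_ov = 1.75 V, confirming saturation.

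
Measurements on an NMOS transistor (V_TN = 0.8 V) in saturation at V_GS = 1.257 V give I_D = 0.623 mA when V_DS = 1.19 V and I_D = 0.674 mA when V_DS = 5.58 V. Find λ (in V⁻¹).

λ = 0.0191 V⁻¹

With V_GS fixed, I_D ∝ (1 + λ V_DS) in saturation, so I_D2/I_D1 = (1 + λ V_DS2)/(1 + λ V_DS1).
0.674/0.623 = 1.082 = (1 + 5.58 λ)/(1 + 1.19 λ).
Solving: λ (I_D1 V_DS2 − I_D2 V_DS1) = I_D2 − I_D1, so λ = (0.674 − 0.623) / (0.623 × 5.58 − 0.674 × 1.19) = 0.051 / 2.67 = 0.0191 V⁻¹.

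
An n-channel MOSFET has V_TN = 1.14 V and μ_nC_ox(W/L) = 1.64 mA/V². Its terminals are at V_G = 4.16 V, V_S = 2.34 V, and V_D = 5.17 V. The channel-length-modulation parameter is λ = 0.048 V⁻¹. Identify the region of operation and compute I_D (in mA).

V_GS = V_G − V_S = 4.16 − 2.34 = 1.82 V; V_DS = V_D − V_S = 5.17 − 2.34 = 2.83 V.
V_ov = V_GS − V_TN = 1.82 − 1.14 = 0.68 V.
Since V_DS = 2.83 V ≥ V_ov = 0.68 V, the device is in saturation.
I_D = ½ k_n V_ov² (1 + λ V_DS) = 0.5 × 1.64 × 0.68² × (1 + 0.048 × 2.83) = 0.431 mA.

Saturation; I_D = 0.431 mA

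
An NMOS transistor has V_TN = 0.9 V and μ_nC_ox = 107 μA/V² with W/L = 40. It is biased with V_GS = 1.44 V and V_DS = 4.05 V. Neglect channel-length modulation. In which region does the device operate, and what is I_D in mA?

k_n = μ_nC_ox · (W/L) = 4.28 mA/V².
V_ov = V_GS − V_TN = 1.44 − 0.9 = 0.54 V.
Since V_DS = 4.05 V ≥ V_ov = 0.54 V, the device is in saturation.
I_D = ½ k_n V_ov² = 0.5 × 4.28 × 0.54² = 0.624 mA.

Saturation; I_D = 0.624 mA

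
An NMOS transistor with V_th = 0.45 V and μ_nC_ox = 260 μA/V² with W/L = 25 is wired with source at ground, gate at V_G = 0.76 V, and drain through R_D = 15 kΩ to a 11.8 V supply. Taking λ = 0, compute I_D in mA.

V_GS = V_G = 0.76 V, so V_ov = 0.76 − 0.45 = 0.31 V.
k_n = μ_nC_ox · (W/L) = 6.5 mA/V².
Assume saturation: I_D = ½ k_n V_ov² = 0.5 × 6.5 × 0.31² = 0.312 mA, giving V_DS = V_DD − I_D R_D = 11.8 − 0.312 × 15 = 7.12 V.
V_DS = 7.12 V ≥ V_ov = 0.31 V, confirming saturation.

I_D = 0.312 mA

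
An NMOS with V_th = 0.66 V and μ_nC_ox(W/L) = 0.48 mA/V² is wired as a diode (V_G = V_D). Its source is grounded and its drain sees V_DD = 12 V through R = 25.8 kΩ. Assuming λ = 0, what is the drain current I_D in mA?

With gate tied to drain, V_GS = V_DS ≥ V_GS − V_th, so the device is in saturation.
KCL at the drain: ½ k_n (V_GS − V_th)² = (V_DD − V_GS)/R.
Let x = V_GS − 0.66. Then 6.19 x² + x − 11.34 = 0, giving x = 1.27 V (positive root), so V_GS = 1.93 V.
I_D = (V_DD − V_GS)/R = (12 − 1.93) / 25.8 = 0.39 mA.

I_D = 0.390 mA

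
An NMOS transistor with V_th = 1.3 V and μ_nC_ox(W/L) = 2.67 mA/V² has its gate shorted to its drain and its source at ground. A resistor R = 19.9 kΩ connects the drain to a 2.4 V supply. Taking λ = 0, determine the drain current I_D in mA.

I_D = 0.0460 mA

With gate tied to drain, V_GS = V_DS ≥ V_GS − V_th, so the device is in saturation.
KCL at the drain: ½ k_n (V_GS − V_th)² = (V_DD − V_GS)/R.
Let x = V_GS − 1.3. Then 26.6 x² + x − 1.1 = 0, giving x = 0.186 V (positive root), so V_GS = 1.49 V.
I_D = (V_DD − V_GS)/R = (2.4 − 1.49) / 19.9 = 0.046 mA.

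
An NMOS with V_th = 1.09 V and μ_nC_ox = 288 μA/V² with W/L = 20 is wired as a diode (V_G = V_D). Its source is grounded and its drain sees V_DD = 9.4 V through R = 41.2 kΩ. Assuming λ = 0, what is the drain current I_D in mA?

With gate tied to drain, V_GS = V_DS ≥ V_GS − V_th, so the device is in saturation.
k_n = μ_nC_ox · (W/L) = 5.76 mA/V².
KCL at the drain: ½ k_n (V_GS − V_th)² = (V_DD − V_GS)/R.
Let x = V_GS − 1.09. Then 119 x² + x − 8.31 = 0, giving x = 0.26 V (positive root), so V_GS = 1.35 V.
I_D = (V_DD − V_GS)/R = (9.4 − 1.35) / 41.2 = 0.195 mA.

I_D = 0.195 mA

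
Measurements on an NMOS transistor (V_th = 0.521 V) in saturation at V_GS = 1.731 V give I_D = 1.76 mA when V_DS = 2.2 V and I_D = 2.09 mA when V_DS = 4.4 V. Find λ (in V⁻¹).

λ = 0.105 V⁻¹

With V_GS fixed, I_D ∝ (1 + λ V_DS) in saturation, so I_D2/I_D1 = (1 + λ V_DS2)/(1 + λ V_DS1).
2.09/1.76 = 1.188 = (1 + 4.4 λ)/(1 + 2.2 λ).
Solving: λ (I_D1 V_DS2 − I_D2 V_DS1) = I_D2 − I_D1, so λ = (2.09 − 1.76) / (1.76 × 4.4 − 2.09 × 2.2) = 0.33 / 3.15 = 0.105 V⁻¹.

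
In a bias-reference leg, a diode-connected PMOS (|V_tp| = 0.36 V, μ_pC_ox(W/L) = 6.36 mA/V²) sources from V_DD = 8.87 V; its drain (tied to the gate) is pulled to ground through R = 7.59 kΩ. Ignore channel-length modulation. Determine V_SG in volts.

With gate tied to drain, V_SG = V_SD ≥ V_SG − |V_tp|, so the device is in saturation.
KCL at the drain: ½ k_p (V_SG − |V_tp|)² = (V_DD − V_SG)/R.
Let x = V_SG − 0.36. Then 24.1 x² + x − 8.51 = 0, giving x = 0.573 V (positive root), so V_SG = 0.933 V.
I_D = (V_DD − V_SG)/R = (8.87 − 0.933) / 7.59 = 1.05 mA.

V_SG = 0.933 V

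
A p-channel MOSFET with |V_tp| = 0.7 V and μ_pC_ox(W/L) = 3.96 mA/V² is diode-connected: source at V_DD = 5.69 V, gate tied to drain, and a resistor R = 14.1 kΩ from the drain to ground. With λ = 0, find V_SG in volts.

V_SG = 1.11 V

With gate tied to drain, V_SG = V_SD ≥ V_SG − |V_tp|, so the device is in saturation.
KCL at the drain: ½ k_p (V_SG − |V_tp|)² = (V_DD − V_SG)/R.
Let x = V_SG − 0.7. Then 27.9 x² + x − 4.99 = 0, giving x = 0.405 V (positive root), so V_SG = 1.11 V.
I_D = (V_DD − V_SG)/R = (5.69 − 1.11) / 14.1 = 0.325 mA.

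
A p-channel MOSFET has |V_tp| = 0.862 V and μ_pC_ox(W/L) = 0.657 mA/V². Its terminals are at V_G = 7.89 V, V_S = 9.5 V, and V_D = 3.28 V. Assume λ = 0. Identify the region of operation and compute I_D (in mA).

V_SG = V_S − V_G = 9.5 − 7.89 = 1.61 V; V_SD = V_S − V_D = 9.5 − 3.28 = 6.22 V.
V_ov = V_SG − |V_tp| = 1.61 − 0.862 = 0.748 V.
Since V_SD = 6.22 V ≥ V_ov = 0.748 V, the device is in saturation.
I_D = ½ k_p V_ov² = 0.5 × 0.657 × 0.748² = 0.184 mA.

Saturation; I_D = 0.184 mA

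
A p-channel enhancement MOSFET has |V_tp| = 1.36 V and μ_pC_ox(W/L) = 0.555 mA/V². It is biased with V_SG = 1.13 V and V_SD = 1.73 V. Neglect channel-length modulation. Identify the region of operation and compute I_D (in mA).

V_SG = 1.13 V < |V_tp| = 1.36 V, so the transistor is in cutoff.

Cutoff; I_D = 0 mA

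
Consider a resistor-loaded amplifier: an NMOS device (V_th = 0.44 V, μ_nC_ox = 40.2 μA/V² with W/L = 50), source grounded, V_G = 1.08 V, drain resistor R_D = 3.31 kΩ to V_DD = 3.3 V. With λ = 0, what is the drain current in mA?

V_GS = V_G = 1.08 V, so V_ov = 1.08 − 0.44 = 0.64 V.
k_n = μ_nC_ox · (W/L) = 2.01 mA/V².
Assume saturation: I_D = ½ k_n V_ov² = 0.5 × 2.01 × 0.64² = 0.412 mA, giving V_DS = V_DD − I_D R_D = 3.3 − 0.412 × 3.31 = 1.94 V.
V_DS = 1.94 V ≥ V_ov = 0.64 V, confirming saturation.

I_D = 0.412 mA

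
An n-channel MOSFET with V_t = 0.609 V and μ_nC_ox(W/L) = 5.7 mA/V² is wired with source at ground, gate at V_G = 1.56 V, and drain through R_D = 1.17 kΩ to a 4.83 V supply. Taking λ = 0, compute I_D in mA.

V_GS = V_G = 1.56 V, so V_ov = 1.56 − 0.609 = 0.951 V.
Assume saturation: I_D = ½ k_n V_ov² = 0.5 × 5.7 × 0.951² = 2.58 mA, giving V_DS = V_DD − I_D R_D = 4.83 − 2.58 × 1.17 = 1.81 V.
V_DS = 1.81 V ≥ V_ov = 0.951 V, confirming saturation.

I_D = 2.58 mA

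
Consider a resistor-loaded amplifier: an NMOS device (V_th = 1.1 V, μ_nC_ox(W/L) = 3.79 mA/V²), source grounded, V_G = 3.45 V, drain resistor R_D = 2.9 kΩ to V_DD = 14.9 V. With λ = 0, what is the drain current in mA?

I_D = 4.92 mA

V_GS = V_G = 3.45 V, so V_ov = 3.45 − 1.1 = 2.35 V.
Assume saturation: I_D = ½ k_n V_ov² = 0.5 × 3.79 × 2.35² = 10.5 mA, giving V_DS = V_DD − I_D R_D = 14.9 − 10.5 × 2.9 = -15.4 V.
But -15.4 V < V_ov = 2.35 V, so the device is actually in triode.
In triode I_D = k_n[V_ov V_DS − ½ V_DS²] and I_D = (V_DD − V_DS)/R_D. Equating: 5.5 V_DS² − 26.83 V_DS + 14.9 = 0, giving V_DS = 0.639 V (the root below V_ov).
I_D = (14.9 − 0.639) / 2.9 = 4.92 mA.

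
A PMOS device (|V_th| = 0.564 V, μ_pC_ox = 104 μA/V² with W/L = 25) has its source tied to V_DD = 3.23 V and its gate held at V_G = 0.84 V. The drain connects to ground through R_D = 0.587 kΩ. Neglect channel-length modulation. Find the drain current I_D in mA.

V_SG = V_DD − V_G = 3.23 − 0.84 = 2.39 V, so V_ov = 2.39 − 0.564 = 1.83 V.
k_p = μ_pC_ox · (W/L) = 2.6 mA/V².
Assume saturation: I_D = ½ k_p V_ov² = 0.5 × 2.6 × 1.83² = 4.33 mA, giving V_SD = V_DD − I_D R_D = 3.23 − 4.33 × 0.587 = 0.686 V.
But 0.686 V < V_ov = 1.83 V, so the device is actually in triode.
In triode I_D = k_p[V_ov V_SD − ½ V_SD²] and I_D = (V_DD − V_SD)/R_D. Equating: 0.763 V_SD² − 3.787 V_SD + 3.23 = 0, giving V_SD = 1.09 V (the root below V_ov).
I_D = (3.23 − 1.09) / 0.587 = 3.64 mA.

I_D = 3.64 mA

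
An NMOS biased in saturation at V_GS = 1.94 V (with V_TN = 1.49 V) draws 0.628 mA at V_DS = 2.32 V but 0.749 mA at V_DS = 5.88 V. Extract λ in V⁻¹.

λ = 0.0619 V⁻¹

With V_GS fixed, I_D ∝ (1 + λ V_DS) in saturation, so I_D2/I_D1 = (1 + λ V_DS2)/(1 + λ V_DS1).
0.749/0.628 = 1.193 = (1 + 5.88 λ)/(1 + 2.32 λ).
Solving: λ (I_D1 V_DS2 − I_D2 V_DS1) = I_D2 − I_D1, so λ = (0.749 − 0.628) / (0.628 × 5.88 − 0.749 × 2.32) = 0.121 / 1.95 = 0.0619 V⁻¹.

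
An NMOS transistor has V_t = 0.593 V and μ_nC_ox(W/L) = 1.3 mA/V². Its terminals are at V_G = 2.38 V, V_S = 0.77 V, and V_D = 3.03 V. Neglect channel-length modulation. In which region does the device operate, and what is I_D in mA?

V_GS = V_G − V_S = 2.38 − 0.77 = 1.61 V; V_DS = V_D − V_S = 3.03 − 0.77 = 2.26 V.
V_ov = V_GS − V_t = 1.61 − 0.593 = 1.02 V.
Since V_DS = 2.26 V ≥ V_ov = 1.02 V, the device is in saturation.
I_D = ½ k_n V_ov² = 0.5 × 1.3 × 1.02² = 0.672 mA.

Saturation; I_D = 0.672 mA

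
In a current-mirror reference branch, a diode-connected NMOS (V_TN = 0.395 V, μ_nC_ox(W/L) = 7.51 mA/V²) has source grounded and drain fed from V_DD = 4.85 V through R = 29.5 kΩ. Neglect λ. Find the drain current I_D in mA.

With gate tied to drain, V_GS = V_DS ≥ V_GS − V_TN, so the device is in saturation.
KCL at the drain: ½ k_n (V_GS − V_TN)² = (V_DD − V_GS)/R.
Let x = V_GS − 0.395. Then 111 x² + x − 4.455 = 0, giving x = 0.196 V (positive root), so V_GS = 0.591 V.
I_D = (V_DD − V_GS)/R = (4.85 − 0.591) / 29.5 = 0.144 mA.

I_D = 0.144 mA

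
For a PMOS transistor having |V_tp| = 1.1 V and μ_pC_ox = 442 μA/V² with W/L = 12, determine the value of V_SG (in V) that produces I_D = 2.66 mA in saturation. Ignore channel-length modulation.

k_p = μ_pC_ox · (W/L) = 5.304 mA/V².
In saturation I_D = ½ k_p (V_SG − |V_tp|)², so V_SG − |V_tp| = √(2 I_D / k_p) = √(2 × 2.66 / 5.304) = 1 V.
V_SG = 1.1 + 1 = 2.1 V.

V_SG = 2.10 V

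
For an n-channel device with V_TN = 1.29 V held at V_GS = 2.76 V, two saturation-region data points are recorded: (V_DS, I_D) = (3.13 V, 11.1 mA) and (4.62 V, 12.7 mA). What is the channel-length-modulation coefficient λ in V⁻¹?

With V_GS fixed, I_D ∝ (1 + λ V_DS) in saturation, so I_D2/I_D1 = (1 + λ V_DS2)/(1 + λ V_DS1).
12.7/11.1 = 1.144 = (1 + 4.62 λ)/(1 + 3.13 λ).
Solving: λ (I_D1 V_DS2 − I_D2 V_DS1) = I_D2 − I_D1, so λ = (12.7 − 11.1) / (11.1 × 4.62 − 12.7 × 3.13) = 1.6 / 11.5 = 0.139 V⁻¹.

λ = 0.139 V⁻¹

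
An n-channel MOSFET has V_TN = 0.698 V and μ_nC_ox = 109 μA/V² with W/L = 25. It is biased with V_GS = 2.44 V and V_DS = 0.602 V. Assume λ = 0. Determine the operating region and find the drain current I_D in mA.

k_n = μ_nC_ox · (W/L) = 2.725 mA/V².
V_ov = V_GS − V_TN = 2.44 − 0.698 = 1.74 V.
Since V_DS = 0.602 V < V_ov = 1.74 V, the device is in the triode region.
I_D = k_n [V_ov · V_DS − ½ V_DS²] = 2.725 × [1.74 × 0.602 − 0.5 × 0.602²] = 2.36 mA.

Triode; I_D = 2.36 mA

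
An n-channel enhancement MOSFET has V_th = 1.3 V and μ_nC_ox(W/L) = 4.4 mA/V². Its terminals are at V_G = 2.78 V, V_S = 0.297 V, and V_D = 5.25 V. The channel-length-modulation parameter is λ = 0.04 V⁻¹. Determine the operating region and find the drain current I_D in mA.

V_GS = V_G − V_S = 2.78 − 0.297 = 2.48 V; V_DS = V_D − V_S = 5.25 − 0.297 = 4.95 V.
V_ov = V_GS − V_th = 2.48 − 1.3 = 1.18 V.
Since V_DS = 4.95 V ≥ V_ov = 1.18 V, the device is in saturation.
I_D = ½ k_n V_ov² (1 + λ V_DS) = 0.5 × 4.4 × 1.18² × (1 + 0.04 × 4.95) = 3.69 mA.

Saturation; I_D = 3.69 mA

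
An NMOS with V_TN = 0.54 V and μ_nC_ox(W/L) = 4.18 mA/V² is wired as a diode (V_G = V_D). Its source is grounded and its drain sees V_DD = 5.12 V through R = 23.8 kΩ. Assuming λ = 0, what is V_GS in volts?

V_GS = 0.834 V

With gate tied to drain, V_GS = V_DS ≥ V_GS − V_TN, so the device is in saturation.
KCL at the drain: ½ k_n (V_GS − V_TN)² = (V_DD − V_GS)/R.
Let x = V_GS − 0.54. Then 49.7 x² + x − 4.58 = 0, giving x = 0.294 V (positive root), so V_GS = 0.834 V.
I_D = (V_DD − V_GS)/R = (5.12 − 0.834) / 23.8 = 0.18 mA.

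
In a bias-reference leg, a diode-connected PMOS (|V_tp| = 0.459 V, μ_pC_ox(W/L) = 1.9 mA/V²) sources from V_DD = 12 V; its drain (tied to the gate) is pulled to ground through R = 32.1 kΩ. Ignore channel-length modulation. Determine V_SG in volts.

V_SG = 1.06 V

With gate tied to drain, V_SG = V_SD ≥ V_SG − |V_tp|, so the device is in saturation.
KCL at the drain: ½ k_p (V_SG − |V_tp|)² = (V_DD − V_SG)/R.
Let x = V_SG − 0.459. Then 30.5 x² + x − 11.54 = 0, giving x = 0.599 V (positive root), so V_SG = 1.06 V.
I_D = (V_DD − V_SG)/R = (12 − 1.06) / 32.1 = 0.341 mA.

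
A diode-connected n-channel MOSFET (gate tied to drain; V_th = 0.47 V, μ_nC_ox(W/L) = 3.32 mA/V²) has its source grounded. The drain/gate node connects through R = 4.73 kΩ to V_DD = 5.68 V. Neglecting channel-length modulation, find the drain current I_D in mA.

I_D = 0.942 mA

With gate tied to drain, V_GS = V_DS ≥ V_GS − V_th, so the device is in saturation.
KCL at the drain: ½ k_n (V_GS − V_th)² = (V_DD − V_GS)/R.
Let x = V_GS − 0.47. Then 7.85 x² + x − 5.21 = 0, giving x = 0.753 V (positive root), so V_GS = 1.22 V.
I_D = (V_DD − V_GS)/R = (5.68 − 1.22) / 4.73 = 0.942 mA.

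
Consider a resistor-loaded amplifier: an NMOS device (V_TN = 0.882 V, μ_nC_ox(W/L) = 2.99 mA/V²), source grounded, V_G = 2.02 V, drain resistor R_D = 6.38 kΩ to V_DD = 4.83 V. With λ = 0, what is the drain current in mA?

I_D = 0.720 mA

V_GS = V_G = 2.02 V, so V_ov = 2.02 − 0.882 = 1.14 V.
Assume saturation: I_D = ½ k_n V_ov² = 0.5 × 2.99 × 1.14² = 1.94 mA, giving V_DS = V_DD − I_D R_D = 4.83 − 1.94 × 6.38 = -7.52 V.
But -7.52 V < V_ov = 1.14 V, so the device is actually in triode.
In triode I_D = k_n[V_ov V_DS − ½ V_DS²] and I_D = (V_DD − V_DS)/R_D. Equating: 9.54 V_DS² − 22.71 V_DS + 4.83 = 0, giving V_DS = 0.236 V (the root below V_ov).
I_D = (4.83 − 0.236) / 6.38 = 0.72 mA.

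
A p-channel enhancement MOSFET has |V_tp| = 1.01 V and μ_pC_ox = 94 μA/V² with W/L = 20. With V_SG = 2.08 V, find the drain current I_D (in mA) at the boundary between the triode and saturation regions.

At the boundary V_SD = V_ov = V_SG − |V_tp| = 2.08 − 1.01 = 1.07 V.
k_p = μ_pC_ox · (W/L) = 1.88 mA/V².
I_D = ½ k_p V_ov² = 0.5 × 1.88 × 1.07² = 1.08 mA.

I_D = 1.08 mA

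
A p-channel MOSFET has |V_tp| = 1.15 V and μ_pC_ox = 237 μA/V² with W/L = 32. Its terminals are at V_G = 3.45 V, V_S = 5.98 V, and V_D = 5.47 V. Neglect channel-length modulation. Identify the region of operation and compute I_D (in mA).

Triode; I_D = 4.35 mA

V_SG = V_S − V_G = 5.98 − 3.45 = 2.53 V; V_SD = V_S − V_D = 5.98 − 5.47 = 0.51 V.
k_p = μ_pC_ox · (W/L) = 7.584 mA/V².
V_ov = V_SG − |V_tp| = 2.53 − 1.15 = 1.38 V.
Since V_SD = 0.51 V < V_ov = 1.38 V, the device is in the triode region.
I_D = k_p [V_ov · V_SD − ½ V_SD²] = 7.584 × [1.38 × 0.51 − 0.5 × 0.51²] = 4.35 mA.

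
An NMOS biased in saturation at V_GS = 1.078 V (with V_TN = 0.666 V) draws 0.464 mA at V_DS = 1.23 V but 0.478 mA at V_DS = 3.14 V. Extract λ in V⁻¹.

With V_GS fixed, I_D ∝ (1 + λ V_DS) in saturation, so I_D2/I_D1 = (1 + λ V_DS2)/(1 + λ V_DS1).
0.478/0.464 = 1.03 = (1 + 3.14 λ)/(1 + 1.23 λ).
Solving: λ (I_D1 V_DS2 − I_D2 V_DS1) = I_D2 − I_D1, so λ = (0.478 − 0.464) / (0.464 × 3.14 − 0.478 × 1.23) = 0.014 / 0.869 = 0.0161 V⁻¹.

λ = 0.0161 V⁻¹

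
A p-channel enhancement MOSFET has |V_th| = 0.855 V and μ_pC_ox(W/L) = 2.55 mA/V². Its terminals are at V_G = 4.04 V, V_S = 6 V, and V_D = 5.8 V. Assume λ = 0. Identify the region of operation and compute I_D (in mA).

Triode; I_D = 0.513 mA

V_SG = V_S − V_G = 6 − 4.04 = 1.96 V; V_SD = V_S − V_D = 6 − 5.8 = 0.2 V.
V_ov = V_SG − |V_th| = 1.96 − 0.855 = 1.1 V.
Since V_SD = 0.2 V < V_ov = 1.1 V, the device is in the triode region.
I_D = k_p [V_ov · V_SD − ½ V_SD²] = 2.55 × [1.1 × 0.2 − 0.5 × 0.2²] = 0.513 mA.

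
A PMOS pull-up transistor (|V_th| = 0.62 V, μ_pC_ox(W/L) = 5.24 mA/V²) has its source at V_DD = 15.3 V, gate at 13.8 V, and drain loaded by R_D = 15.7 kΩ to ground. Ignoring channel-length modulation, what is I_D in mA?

I_D = 0.959 mA

V_SG = V_DD − V_G = 15.3 − 13.8 = 1.5 V, so V_ov = 1.5 − 0.62 = 0.88 V.
Assume saturation: I_D = ½ k_p V_ov² = 0.5 × 5.24 × 0.88² = 2.03 mA, giving V_SD = V_DD − I_D R_D = 15.3 − 2.03 × 15.7 = -16.6 V.
But -16.6 V < V_ov = 0.88 V, so the device is actually in triode.
In triode I_D = k_p[V_ov V_SD − ½ V_SD²] and I_D = (V_DD − V_SD)/R_D. Equating: 41.1 V_SD² − 73.4 V_SD + 15.3 = 0, giving V_SD = 0.241 V (the root below V_ov).
I_D = (15.3 − 0.241) / 15.7 = 0.959 mA.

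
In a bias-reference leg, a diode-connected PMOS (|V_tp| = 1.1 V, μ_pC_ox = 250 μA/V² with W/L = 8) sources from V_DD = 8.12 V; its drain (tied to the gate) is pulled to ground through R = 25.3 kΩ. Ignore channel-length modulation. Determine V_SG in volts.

With gate tied to drain, V_SG = V_SD ≥ V_SG − |V_tp|, so the device is in saturation.
k_p = μ_pC_ox · (W/L) = 2 mA/V².
KCL at the drain: ½ k_p (V_SG − |V_tp|)² = (V_DD − V_SG)/R.
Let x = V_SG − 1.1. Then 25.3 x² + x − 7.02 = 0, giving x = 0.507 V (positive root), so V_SG = 1.61 V.
I_D = (V_DD − V_SG)/R = (8.12 − 1.61) / 25.3 = 0.257 mA.

V_SG = 1.61 V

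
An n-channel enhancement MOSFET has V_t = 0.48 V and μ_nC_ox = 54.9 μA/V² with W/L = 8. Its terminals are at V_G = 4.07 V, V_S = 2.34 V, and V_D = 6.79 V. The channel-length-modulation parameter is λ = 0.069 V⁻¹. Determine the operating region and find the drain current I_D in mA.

V_GS = V_G − V_S = 4.07 − 2.34 = 1.73 V; V_DS = V_D − V_S = 6.79 − 2.34 = 4.45 V.
k_n = μ_nC_ox · (W/L) = 0.4392 mA/V².
V_ov = V_GS − V_t = 1.73 − 0.48 = 1.25 V.
Since V_DS = 4.45 V ≥ V_ov = 1.25 V, the device is in saturation.
I_D = ½ k_n V_ov² (1 + λ V_DS) = 0.5 × 0.4392 × 1.25² × (1 + 0.069 × 4.45) = 0.448 mA.

Saturation; I_D = 0.448 mA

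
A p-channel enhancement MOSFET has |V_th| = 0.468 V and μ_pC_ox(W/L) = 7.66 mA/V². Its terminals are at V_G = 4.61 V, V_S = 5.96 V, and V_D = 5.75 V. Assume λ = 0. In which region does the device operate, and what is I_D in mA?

V_SG = V_S − V_G = 5.96 − 4.61 = 1.35 V; V_SD = V_S − V_D = 5.96 − 5.75 = 0.21 V.
V_ov = V_SG − |V_th| = 1.35 − 0.468 = 0.882 V.
Since V_SD = 0.21 V < V_ov = 0.882 V, the device is in the triode region.
I_D = k_p [V_ov · V_SD − ½ V_SD²] = 7.66 × [0.882 × 0.21 − 0.5 × 0.21²] = 1.25 mA.

Triode; I_D = 1.25 mA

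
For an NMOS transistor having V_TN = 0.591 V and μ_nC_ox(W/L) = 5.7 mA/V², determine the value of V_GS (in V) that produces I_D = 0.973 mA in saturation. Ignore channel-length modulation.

In saturation I_D = ½ k_n (V_GS − V_TN)², so V_GS − V_TN = √(2 I_D / k_n) = √(2 × 0.973 / 5.7) = 0.584 V.
V_GS = 0.591 + 0.584 = 1.18 V.

V_GS = 1.18 V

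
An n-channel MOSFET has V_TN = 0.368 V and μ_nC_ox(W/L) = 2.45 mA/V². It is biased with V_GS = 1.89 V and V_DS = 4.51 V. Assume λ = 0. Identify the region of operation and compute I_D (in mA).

V_ov = V_GS − V_TN = 1.89 − 0.368 = 1.52 V.
Since V_DS = 4.51 V ≥ V_ov = 1.52 V, the device is in saturation.
I_D = ½ k_n V_ov² = 0.5 × 2.45 × 1.52² = 2.84 mA.

Saturation; I_D = 2.84 mA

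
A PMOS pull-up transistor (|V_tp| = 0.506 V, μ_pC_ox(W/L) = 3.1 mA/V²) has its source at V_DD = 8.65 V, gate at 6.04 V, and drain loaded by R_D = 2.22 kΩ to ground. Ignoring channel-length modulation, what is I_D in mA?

V_SG = V_DD − V_G = 8.65 − 6.04 = 2.61 V, so V_ov = 2.61 − 0.506 = 2.1 V.
Assume saturation: I_D = ½ k_p V_ov² = 0.5 × 3.1 × 2.1² = 6.86 mA, giving V_SD = V_DD − I_D R_D = 8.65 − 6.86 × 2.22 = -6.58 V.
But -6.58 V < V_ov = 2.1 V, so the device is actually in triode.
In triode I_D = k_p[V_ov V_SD − ½ V_SD²] and I_D = (V_DD − V_SD)/R_D. Equating: 3.44 V_SD² − 15.48 V_SD + 8.65 = 0, giving V_SD = 0.654 V (the root below V_ov).
I_D = (8.65 − 0.654) / 2.22 = 3.6 mA.

I_D = 3.60 mA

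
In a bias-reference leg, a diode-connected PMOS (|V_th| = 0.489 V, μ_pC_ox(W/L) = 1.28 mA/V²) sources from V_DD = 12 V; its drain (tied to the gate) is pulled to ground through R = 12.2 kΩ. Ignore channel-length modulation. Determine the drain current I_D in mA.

With gate tied to drain, V_SG = V_SD ≥ V_SG − |V_th|, so the device is in saturation.
KCL at the drain: ½ k_p (V_SG − |V_th|)² = (V_DD − V_SG)/R.
Let x = V_SG − 0.489. Then 7.81 x² + x − 11.51 = 0, giving x = 1.15 V (positive root), so V_SG = 1.64 V.
I_D = (V_DD − V_SG)/R = (12 − 1.64) / 12.2 = 0.849 mA.

I_D = 0.849 mA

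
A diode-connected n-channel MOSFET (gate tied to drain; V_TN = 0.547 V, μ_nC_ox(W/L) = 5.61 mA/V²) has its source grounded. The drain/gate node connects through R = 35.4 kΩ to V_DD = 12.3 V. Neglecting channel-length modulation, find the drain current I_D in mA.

With gate tied to drain, V_GS = V_DS ≥ V_GS − V_TN, so the device is in saturation.
KCL at the drain: ½ k_n (V_GS − V_TN)² = (V_DD − V_GS)/R.
Let x = V_GS − 0.547. Then 99.3 x² + x − 11.75 = 0, giving x = 0.339 V (positive root), so V_GS = 0.886 V.
I_D = (V_DD − V_GS)/R = (12.3 − 0.886) / 35.4 = 0.322 mA.

I_D = 0.322 mA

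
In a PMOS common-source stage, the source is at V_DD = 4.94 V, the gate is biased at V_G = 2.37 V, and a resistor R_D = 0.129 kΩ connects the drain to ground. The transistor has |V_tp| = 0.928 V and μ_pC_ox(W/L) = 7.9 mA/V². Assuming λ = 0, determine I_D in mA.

V_SG = V_DD − V_G = 4.94 − 2.37 = 2.57 V, so V_ov = 2.57 − 0.928 = 1.64 V.
Assume saturation: I_D = ½ k_p V_ov² = 0.5 × 7.9 × 1.64² = 10.6 mA, giving V_SD = V_DD − I_D R_D = 4.94 − 10.6 × 0.129 = 3.57 V.
V_SD = 3.57 V ≥ V_ov = 1.64 V, confirming saturation.

I_D = 10.6 mA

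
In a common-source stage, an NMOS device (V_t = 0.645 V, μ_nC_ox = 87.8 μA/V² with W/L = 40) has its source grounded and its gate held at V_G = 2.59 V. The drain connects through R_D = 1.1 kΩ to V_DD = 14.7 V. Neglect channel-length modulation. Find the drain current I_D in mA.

I_D = 6.64 mA

V_GS = V_G = 2.59 V, so V_ov = 2.59 − 0.645 = 1.94 V.
k_n = μ_nC_ox · (W/L) = 3.512 mA/V².
Assume saturation: I_D = ½ k_n V_ov² = 0.5 × 3.512 × 1.94² = 6.64 mA, giving V_DS = V_DD − I_D R_D = 14.7 − 6.64 × 1.1 = 7.39 V.
V_DS = 7.39 V ≥ V_ov = 1.94 V, confirming saturation.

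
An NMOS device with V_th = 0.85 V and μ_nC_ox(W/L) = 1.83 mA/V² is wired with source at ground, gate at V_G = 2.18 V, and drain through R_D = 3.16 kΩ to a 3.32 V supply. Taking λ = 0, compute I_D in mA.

I_D = 0.909 mA

V_GS = V_G = 2.18 V, so V_ov = 2.18 − 0.85 = 1.33 V.
Assume saturation: I_D = ½ k_n V_ov² = 0.5 × 1.83 × 1.33² = 1.62 mA, giving V_DS = V_DD − I_D R_D = 3.32 − 1.62 × 3.16 = -1.79 V.
But -1.79 V < V_ov = 1.33 V, so the device is actually in triode.
In triode I_D = k_n[V_ov V_DS − ½ V_DS²] and I_D = (V_DD − V_DS)/R_D. Equating: 2.89 V_DS² − 8.691 V_DS + 3.32 = 0, giving V_DS = 0.449 V (the root below V_ov).
I_D = (3.32 − 0.449) / 3.16 = 0.909 mA.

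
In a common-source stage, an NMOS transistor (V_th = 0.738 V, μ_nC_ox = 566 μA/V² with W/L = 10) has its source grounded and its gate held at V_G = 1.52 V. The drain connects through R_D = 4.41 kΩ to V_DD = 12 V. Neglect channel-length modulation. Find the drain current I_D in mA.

V_GS = V_G = 1.52 V, so V_ov = 1.52 − 0.738 = 0.782 V.
k_n = μ_nC_ox · (W/L) = 5.66 mA/V².
Assume saturation: I_D = ½ k_n V_ov² = 0.5 × 5.66 × 0.782² = 1.73 mA, giving V_DS = V_DD − I_D R_D = 12 − 1.73 × 4.41 = 4.37 V.
V_DS = 4.37 V ≥ V_ov = 0.782 V, confirming saturation.

I_D = 1.73 mA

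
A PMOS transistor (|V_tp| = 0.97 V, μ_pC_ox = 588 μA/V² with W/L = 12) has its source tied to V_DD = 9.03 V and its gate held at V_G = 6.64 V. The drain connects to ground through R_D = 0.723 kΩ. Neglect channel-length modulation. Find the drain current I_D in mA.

V_SG = V_DD − V_G = 9.03 − 6.64 = 2.39 V, so V_ov = 2.39 − 0.97 = 1.42 V.
k_p = μ_pC_ox · (W/L) = 7.056 mA/V².
Assume saturation: I_D = ½ k_p V_ov² = 0.5 × 7.056 × 1.42² = 7.11 mA, giving V_SD = V_DD − I_D R_D = 9.03 − 7.11 × 0.723 = 3.89 V.
V_SD = 3.89 V ≥ V_ov = 1.42 V, confirming saturation.

I_D = 7.11 mA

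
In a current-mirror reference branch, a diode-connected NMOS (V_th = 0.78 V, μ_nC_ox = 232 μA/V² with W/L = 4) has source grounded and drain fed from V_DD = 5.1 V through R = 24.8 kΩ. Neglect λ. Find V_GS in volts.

V_GS = 1.35 V

With gate tied to drain, V_GS = V_DS ≥ V_GS − V_th, so the device is in saturation.
k_n = μ_nC_ox · (W/L) = 0.928 mA/V².
KCL at the drain: ½ k_n (V_GS − V_th)² = (V_DD − V_GS)/R.
Let x = V_GS − 0.78. Then 11.5 x² + x − 4.32 = 0, giving x = 0.571 V (positive root), so V_GS = 1.35 V.
I_D = (V_DD − V_GS)/R = (5.1 − 1.35) / 24.8 = 0.151 mA.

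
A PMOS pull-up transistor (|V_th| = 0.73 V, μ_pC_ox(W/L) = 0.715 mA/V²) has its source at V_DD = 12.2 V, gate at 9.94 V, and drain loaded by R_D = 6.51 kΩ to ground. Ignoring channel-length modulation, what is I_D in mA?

I_D = 0.837 mA

V_SG = V_DD − V_G = 12.2 − 9.94 = 2.26 V, so V_ov = 2.26 − 0.73 = 1.53 V.
Assume saturation: I_D = ½ k_p V_ov² = 0.5 × 0.715 × 1.53² = 0.837 mA, giving V_SD = V_DD − I_D R_D = 12.2 − 0.837 × 6.51 = 6.75 V.
V_SD = 6.75 V ≥ V_ov = 1.53 V, confirming saturation.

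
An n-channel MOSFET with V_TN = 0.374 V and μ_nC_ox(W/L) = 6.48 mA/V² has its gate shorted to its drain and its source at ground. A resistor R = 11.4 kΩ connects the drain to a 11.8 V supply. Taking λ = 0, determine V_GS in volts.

With gate tied to drain, V_GS = V_DS ≥ V_GS − V_TN, so the device is in saturation.
KCL at the drain: ½ k_n (V_GS − V_TN)² = (V_DD − V_GS)/R.
Let x = V_GS − 0.374. Then 36.9 x² + x − 11.43 = 0, giving x = 0.543 V (positive root), so V_GS = 0.917 V.
I_D = (V_DD − V_GS)/R = (11.8 − 0.917) / 11.4 = 0.955 mA.

V_GS = 0.917 V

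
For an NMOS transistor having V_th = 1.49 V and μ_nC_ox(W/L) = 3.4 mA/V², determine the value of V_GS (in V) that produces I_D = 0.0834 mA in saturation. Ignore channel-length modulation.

V_GS = 1.71 V

In saturation I_D = ½ k_n (V_GS − V_th)², so V_GS − V_th = √(2 I_D / k_n) = √(2 × 0.0834 / 3.4) = 0.221 V.
V_GS = 1.49 + 0.221 = 1.71 V.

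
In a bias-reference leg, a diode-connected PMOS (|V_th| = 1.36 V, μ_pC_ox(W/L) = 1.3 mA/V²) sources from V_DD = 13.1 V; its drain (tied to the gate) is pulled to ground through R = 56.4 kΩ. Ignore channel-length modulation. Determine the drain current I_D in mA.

With gate tied to drain, V_SG = V_SD ≥ V_SG − |V_th|, so the device is in saturation.
KCL at the drain: ½ k_p (V_SG − |V_th|)² = (V_DD − V_SG)/R.
Let x = V_SG − 1.36. Then 36.7 x² + x − 11.74 = 0, giving x = 0.552 V (positive root), so V_SG = 1.91 V.
I_D = (V_DD − V_SG)/R = (13.1 − 1.91) / 56.4 = 0.198 mA.

I_D = 0.198 mA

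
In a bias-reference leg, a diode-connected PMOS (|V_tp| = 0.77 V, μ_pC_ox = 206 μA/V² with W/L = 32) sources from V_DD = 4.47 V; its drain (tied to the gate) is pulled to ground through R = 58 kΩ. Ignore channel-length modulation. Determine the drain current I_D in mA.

With gate tied to drain, V_SG = V_SD ≥ V_SG − |V_tp|, so the device is in saturation.
k_p = μ_pC_ox · (W/L) = 6.592 mA/V².
KCL at the drain: ½ k_p (V_SG − |V_tp|)² = (V_DD − V_SG)/R.
Let x = V_SG − 0.77. Then 191 x² + x − 3.7 = 0, giving x = 0.137 V (positive root), so V_SG = 0.907 V.
I_D = (V_DD − V_SG)/R = (4.47 − 0.907) / 58 = 0.0614 mA.

I_D = 0.0614 mA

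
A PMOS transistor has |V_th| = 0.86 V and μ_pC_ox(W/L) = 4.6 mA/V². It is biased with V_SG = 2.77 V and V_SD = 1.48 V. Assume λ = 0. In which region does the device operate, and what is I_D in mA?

Triode; I_D = 7.97 mA

V_ov = V_SG − |V_th| = 2.77 − 0.86 = 1.91 V.
Since V_SD = 1.48 V < V_ov = 1.91 V, the device is in the triode region.
I_D = k_p [V_ov · V_SD − ½ V_SD²] = 4.6 × [1.91 × 1.48 − 0.5 × 1.48²] = 7.97 mA.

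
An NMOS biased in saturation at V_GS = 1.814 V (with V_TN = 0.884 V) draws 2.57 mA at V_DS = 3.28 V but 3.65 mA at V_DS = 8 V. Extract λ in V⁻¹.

With V_GS fixed, I_D ∝ (1 + λ V_DS) in saturation, so I_D2/I_D1 = (1 + λ V_DS2)/(1 + λ V_DS1).
3.65/2.57 = 1.42 = (1 + 8 λ)/(1 + 3.28 λ).
Solving: λ (I_D1 V_DS2 − I_D2 V_DS1) = I_D2 − I_D1, so λ = (3.65 − 2.57) / (2.57 × 8 − 3.65 × 3.28) = 1.08 / 8.59 = 0.126 V⁻¹.

λ = 0.126 V⁻¹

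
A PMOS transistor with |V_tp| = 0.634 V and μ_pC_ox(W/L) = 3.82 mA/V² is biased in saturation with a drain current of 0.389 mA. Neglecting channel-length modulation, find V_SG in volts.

In saturation I_D = ½ k_p (V_SG − |V_tp|)², so V_SG − |V_tp| = √(2 I_D / k_p) = √(2 × 0.389 / 3.82) = 0.451 V.
V_SG = 0.634 + 0.451 = 1.09 V.

V_SG = 1.09 V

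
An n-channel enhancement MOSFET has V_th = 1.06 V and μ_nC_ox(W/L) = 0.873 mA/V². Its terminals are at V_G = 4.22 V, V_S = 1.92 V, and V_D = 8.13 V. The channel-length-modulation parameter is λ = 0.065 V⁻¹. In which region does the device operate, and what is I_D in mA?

V_GS = V_G − V_S = 4.22 − 1.92 = 2.3 V; V_DS = V_D − V_S = 8.13 − 1.92 = 6.21 V.
V_ov = V_GS − V_th = 2.3 − 1.06 = 1.24 V.
Since V_DS = 6.21 V ≥ V_ov = 1.24 V, the device is in saturation.
I_D = ½ k_n V_ov² (1 + λ V_DS) = 0.5 × 0.873 × 1.24² × (1 + 0.065 × 6.21) = 0.942 mA.

Saturation; I_D = 0.942 mA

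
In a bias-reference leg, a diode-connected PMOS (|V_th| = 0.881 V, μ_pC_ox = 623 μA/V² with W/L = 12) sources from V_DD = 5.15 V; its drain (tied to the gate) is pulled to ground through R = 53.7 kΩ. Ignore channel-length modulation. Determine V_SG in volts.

V_SG = 1.02 V

With gate tied to drain, V_SG = V_SD ≥ V_SG − |V_th|, so the device is in saturation.
k_p = μ_pC_ox · (W/L) = 7.476 mA/V².
KCL at the drain: ½ k_p (V_SG − |V_th|)² = (V_DD − V_SG)/R.
Let x = V_SG − 0.881. Then 201 x² + x − 4.269 = 0, giving x = 0.143 V (positive root), so V_SG = 1.02 V.
I_D = (V_DD − V_SG)/R = (5.15 − 1.02) / 53.7 = 0.0768 mA.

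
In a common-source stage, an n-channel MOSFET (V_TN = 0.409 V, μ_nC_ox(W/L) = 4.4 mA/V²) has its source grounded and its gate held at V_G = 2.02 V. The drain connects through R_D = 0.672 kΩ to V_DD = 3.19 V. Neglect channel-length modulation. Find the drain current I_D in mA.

I_D = 3.75 mA

V_GS = V_G = 2.02 V, so V_ov = 2.02 − 0.409 = 1.61 V.
Assume saturation: I_D = ½ k_n V_ov² = 0.5 × 4.4 × 1.61² = 5.71 mA, giving V_DS = V_DD − I_D R_D = 3.19 − 5.71 × 0.672 = -0.647 V.
But -0.647 V < V_ov = 1.61 V, so the device is actually in triode.
In triode I_D = k_n[V_ov V_DS − ½ V_DS²] and I_D = (V_DD − V_DS)/R_D. Equating: 1.48 V_DS² − 5.763 V_DS + 3.19 = 0, giving V_DS = 0.668 V (the root below V_ov).
I_D = (3.19 − 0.668) / 0.672 = 3.75 mA.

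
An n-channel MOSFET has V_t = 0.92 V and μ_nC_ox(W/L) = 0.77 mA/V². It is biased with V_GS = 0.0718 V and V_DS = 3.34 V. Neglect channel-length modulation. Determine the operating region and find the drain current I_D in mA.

Cutoff; I_D = 0 mA

V_GS = 0.0718 V < V_t = 0.92 V, so the transistor is in cutoff.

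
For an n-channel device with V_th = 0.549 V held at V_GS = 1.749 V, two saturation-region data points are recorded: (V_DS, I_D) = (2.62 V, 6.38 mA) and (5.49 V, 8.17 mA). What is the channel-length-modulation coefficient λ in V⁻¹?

λ = 0.131 V⁻¹

With V_GS fixed, I_D ∝ (1 + λ V_DS) in saturation, so I_D2/I_D1 = (1 + λ V_DS2)/(1 + λ V_DS1).
8.17/6.38 = 1.281 = (1 + 5.49 λ)/(1 + 2.62 λ).
Solving: λ (I_D1 V_DS2 − I_D2 V_DS1) = I_D2 − I_D1, so λ = (8.17 − 6.38) / (6.38 × 5.49 − 8.17 × 2.62) = 1.79 / 13.6 = 0.131 V⁻¹.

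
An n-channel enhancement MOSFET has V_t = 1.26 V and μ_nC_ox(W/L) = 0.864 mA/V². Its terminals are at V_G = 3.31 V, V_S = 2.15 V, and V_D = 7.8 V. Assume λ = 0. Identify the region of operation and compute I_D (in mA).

Cutoff; I_D = 0 mA

V_GS = V_G − V_S = 3.31 − 2.15 = 1.16 V; V_DS = V_D − V_S = 7.8 − 2.15 = 5.65 V.
V_GS = 1.16 V < V_t = 1.26 V, so the transistor is in cutoff.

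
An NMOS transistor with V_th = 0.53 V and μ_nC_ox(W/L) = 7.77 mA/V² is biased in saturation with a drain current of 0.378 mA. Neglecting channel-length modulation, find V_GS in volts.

In saturation I_D = ½ k_n (V_GS − V_th)², so V_GS − V_th = √(2 I_D / k_n) = √(2 × 0.378 / 7.77) = 0.312 V.
V_GS = 0.53 + 0.312 = 0.842 V.

V_GS = 0.842 V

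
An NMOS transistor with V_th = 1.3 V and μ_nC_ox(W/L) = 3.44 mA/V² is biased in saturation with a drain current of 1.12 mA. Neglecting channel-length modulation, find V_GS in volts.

In saturation I_D = ½ k_n (V_GS − V_th)², so V_GS − V_th = √(2 I_D / k_n) = √(2 × 1.12 / 3.44) = 0.807 V.
V_GS = 1.3 + 0.807 = 2.11 V.

V_GS = 2.11 V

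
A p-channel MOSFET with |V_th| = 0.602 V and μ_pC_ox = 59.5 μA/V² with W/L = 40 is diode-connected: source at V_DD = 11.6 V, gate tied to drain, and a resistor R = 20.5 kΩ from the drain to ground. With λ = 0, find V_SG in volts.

V_SG = 1.25 V

With gate tied to drain, V_SG = V_SD ≥ V_SG − |V_th|, so the device is in saturation.
k_p = μ_pC_ox · (W/L) = 2.38 mA/V².
KCL at the drain: ½ k_p (V_SG − |V_th|)² = (V_DD − V_SG)/R.
Let x = V_SG − 0.602. Then 24.4 x² + x − 11 = 0, giving x = 0.651 V (positive root), so V_SG = 1.25 V.
I_D = (V_DD − V_SG)/R = (11.6 − 1.25) / 20.5 = 0.505 mA.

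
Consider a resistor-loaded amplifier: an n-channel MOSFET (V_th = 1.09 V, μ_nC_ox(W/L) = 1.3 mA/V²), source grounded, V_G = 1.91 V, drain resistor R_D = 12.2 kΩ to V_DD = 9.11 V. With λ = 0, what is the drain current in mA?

I_D = 0.437 mA

V_GS = V_G = 1.91 V, so V_ov = 1.91 − 1.09 = 0.82 V.
Assume saturation: I_D = ½ k_n V_ov² = 0.5 × 1.3 × 0.82² = 0.437 mA, giving V_DS = V_DD − I_D R_D = 9.11 − 0.437 × 12.2 = 3.78 V.
V_DS = 3.78 V ≥ V_ov = 0.82 V, confirming saturation.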